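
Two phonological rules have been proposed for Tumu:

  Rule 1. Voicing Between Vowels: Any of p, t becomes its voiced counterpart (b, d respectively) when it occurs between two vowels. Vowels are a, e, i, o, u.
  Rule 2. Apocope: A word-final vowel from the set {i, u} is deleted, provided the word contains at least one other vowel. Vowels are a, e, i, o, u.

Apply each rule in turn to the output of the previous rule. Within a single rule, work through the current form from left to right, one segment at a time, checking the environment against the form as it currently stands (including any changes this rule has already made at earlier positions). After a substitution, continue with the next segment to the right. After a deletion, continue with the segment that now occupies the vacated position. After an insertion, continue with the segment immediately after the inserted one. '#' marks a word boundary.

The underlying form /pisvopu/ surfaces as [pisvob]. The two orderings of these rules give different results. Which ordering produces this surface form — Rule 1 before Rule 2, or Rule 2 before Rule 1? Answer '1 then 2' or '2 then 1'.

Order 1 then 2:
  1 Voicing Between Vowels: [pisvopu] → [pisvobu]
  2 Apocope: [pisvobu] → [pisvob]
  result: [pisvob]
Order 2 then 1:
  2 Apocope: [pisvopu] → [pisvop]
  1 Voicing Between Vowels: no change — [pisvop]
  result: [pisvop]

1 then 2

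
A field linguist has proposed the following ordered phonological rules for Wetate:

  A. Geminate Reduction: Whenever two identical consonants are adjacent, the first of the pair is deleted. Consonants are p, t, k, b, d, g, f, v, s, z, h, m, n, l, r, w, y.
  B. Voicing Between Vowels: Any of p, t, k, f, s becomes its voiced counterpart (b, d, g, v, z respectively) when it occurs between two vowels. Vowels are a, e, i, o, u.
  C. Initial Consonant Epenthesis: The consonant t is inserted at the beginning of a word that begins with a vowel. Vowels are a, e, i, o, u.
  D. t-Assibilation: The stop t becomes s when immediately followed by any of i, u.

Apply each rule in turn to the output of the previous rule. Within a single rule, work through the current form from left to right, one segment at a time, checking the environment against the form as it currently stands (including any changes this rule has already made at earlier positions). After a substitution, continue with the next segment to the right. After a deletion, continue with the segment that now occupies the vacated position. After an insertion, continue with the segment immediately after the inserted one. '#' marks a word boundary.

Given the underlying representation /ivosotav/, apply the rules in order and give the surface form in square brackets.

[sivozodav]

A Geminate Reduction: no change — [ivosotav]
B Voicing Between Vowels: [ivosotav] → [ivozodav]
C Initial Consonant Epenthesis: [ivozodav] → [tivozodav]
D t-Assibilation: [tivozodav] → [sivozodav]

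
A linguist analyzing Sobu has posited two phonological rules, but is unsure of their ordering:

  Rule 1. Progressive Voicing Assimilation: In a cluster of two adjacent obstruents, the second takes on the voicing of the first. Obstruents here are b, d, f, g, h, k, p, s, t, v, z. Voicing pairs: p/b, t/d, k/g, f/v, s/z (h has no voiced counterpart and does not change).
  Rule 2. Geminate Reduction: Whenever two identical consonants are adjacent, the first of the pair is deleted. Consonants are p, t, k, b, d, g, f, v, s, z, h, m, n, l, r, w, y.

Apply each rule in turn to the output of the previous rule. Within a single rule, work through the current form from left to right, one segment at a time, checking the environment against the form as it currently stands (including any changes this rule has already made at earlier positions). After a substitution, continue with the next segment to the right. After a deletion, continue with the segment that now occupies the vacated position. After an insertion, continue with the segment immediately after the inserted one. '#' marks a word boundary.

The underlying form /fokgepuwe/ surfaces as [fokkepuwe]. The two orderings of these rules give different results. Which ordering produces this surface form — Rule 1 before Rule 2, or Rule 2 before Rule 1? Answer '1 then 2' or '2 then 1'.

2 then 1

Order 1 then 2:
  1 Progressive Voicing Assimilation: [fokgepuwe] → [fokkepuwe]
  2 Geminate Reduction: [fokkepuwe] → [fokepuwe]
  result: [fokepuwe]
Order 2 then 1:
  2 Geminate Reduction: no change — [fokgepuwe]
  1 Progressive Voicing Assimilation: [fokgepuwe] → [fokkepuwe]
  result: [fokkepuwe]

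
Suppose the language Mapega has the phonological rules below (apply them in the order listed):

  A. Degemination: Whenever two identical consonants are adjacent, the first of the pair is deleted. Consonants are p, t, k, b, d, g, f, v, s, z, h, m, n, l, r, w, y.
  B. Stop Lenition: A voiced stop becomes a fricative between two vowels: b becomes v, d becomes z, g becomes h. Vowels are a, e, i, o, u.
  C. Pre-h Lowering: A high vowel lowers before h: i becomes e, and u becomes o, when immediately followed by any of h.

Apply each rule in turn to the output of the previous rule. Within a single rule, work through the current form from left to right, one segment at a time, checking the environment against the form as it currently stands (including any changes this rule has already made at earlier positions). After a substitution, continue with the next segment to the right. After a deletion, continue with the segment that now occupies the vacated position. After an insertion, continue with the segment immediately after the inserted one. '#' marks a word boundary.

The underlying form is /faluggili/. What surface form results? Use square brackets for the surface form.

[falohili]

A Degemination: [faluggili] → [falugili]
B Stop Lenition: [falugili] → [faluhili]
C Pre-h Lowering: [faluhili] → [falohili]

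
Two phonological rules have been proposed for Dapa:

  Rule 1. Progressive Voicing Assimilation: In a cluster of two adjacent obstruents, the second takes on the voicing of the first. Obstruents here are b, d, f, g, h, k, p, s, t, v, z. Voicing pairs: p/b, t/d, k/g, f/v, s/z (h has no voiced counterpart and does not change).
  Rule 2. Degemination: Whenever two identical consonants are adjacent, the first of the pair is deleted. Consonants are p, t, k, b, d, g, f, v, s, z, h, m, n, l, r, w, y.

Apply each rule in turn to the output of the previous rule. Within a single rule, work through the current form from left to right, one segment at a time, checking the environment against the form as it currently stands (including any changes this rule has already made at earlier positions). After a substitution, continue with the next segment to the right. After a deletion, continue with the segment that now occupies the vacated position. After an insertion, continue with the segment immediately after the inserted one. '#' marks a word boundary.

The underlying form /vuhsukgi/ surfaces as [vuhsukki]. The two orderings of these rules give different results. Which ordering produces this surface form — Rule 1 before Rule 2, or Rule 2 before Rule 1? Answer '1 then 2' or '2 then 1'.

2 then 1

Order 1 then 2:
  1 Progressive Voicing Assimilation: [vuhsukgi] → [vuhsukki]
  2 Degemination: [vuhsukki] → [vuhsuki]
  result: [vuhsuki]
Order 2 then 1:
  2 Degemination: no change — [vuhsukgi]
  1 Progressive Voicing Assimilation: [vuhsukgi] → [vuhsukki]
  result: [vuhsukki]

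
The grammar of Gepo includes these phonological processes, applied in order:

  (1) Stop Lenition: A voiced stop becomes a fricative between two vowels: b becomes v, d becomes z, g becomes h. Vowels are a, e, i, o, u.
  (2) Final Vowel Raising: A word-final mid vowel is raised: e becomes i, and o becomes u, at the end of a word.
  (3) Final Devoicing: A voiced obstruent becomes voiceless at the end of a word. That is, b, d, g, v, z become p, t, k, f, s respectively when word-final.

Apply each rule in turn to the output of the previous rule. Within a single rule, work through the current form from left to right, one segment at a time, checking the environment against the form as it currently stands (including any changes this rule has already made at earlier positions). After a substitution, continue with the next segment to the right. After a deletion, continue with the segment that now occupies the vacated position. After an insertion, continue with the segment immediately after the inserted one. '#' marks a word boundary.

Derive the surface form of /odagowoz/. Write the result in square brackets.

[ozahowos]

(1) Stop Lenition: [odagowoz] → [ozahowoz]
(2) Final Vowel Raising: no change — [ozahowoz]
(3) Final Devoicing: [ozahowoz] → [ozahowos]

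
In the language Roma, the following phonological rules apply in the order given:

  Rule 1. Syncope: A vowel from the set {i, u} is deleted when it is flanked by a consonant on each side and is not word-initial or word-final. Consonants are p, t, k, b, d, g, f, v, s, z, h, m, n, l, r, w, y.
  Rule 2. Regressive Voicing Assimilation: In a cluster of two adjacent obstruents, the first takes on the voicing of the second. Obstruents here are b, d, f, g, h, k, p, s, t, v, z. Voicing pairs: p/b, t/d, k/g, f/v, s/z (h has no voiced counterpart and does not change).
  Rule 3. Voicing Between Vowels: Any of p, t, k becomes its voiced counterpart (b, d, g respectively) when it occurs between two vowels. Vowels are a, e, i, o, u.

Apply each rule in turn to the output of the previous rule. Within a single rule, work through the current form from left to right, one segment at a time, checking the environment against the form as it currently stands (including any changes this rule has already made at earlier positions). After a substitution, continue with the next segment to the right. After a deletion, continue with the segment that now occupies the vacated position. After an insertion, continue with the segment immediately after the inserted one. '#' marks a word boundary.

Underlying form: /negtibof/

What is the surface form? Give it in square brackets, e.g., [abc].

Rule 1 Syncope: [negtibof] → [negtbof]
Rule 2 Regressive Voicing Assimilation: [negtbof] → [nekdbof]
Rule 3 Voicing Between Vowels: no change — [nekdbof]

[nekdbof]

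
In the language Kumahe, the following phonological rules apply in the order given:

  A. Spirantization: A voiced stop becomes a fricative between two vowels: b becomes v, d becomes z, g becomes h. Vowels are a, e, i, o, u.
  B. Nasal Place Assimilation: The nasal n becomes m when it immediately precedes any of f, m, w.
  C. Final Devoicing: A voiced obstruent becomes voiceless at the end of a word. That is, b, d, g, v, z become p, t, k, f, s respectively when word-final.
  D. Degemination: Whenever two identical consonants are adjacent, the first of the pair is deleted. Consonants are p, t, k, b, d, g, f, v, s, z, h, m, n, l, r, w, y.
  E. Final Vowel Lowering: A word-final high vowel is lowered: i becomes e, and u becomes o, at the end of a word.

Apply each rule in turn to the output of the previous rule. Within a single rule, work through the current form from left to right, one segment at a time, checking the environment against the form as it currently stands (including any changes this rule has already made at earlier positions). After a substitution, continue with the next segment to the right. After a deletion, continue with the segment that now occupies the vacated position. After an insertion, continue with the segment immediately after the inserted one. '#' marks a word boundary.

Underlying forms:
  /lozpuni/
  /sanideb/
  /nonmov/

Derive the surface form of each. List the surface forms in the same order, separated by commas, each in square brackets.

[lozpune], [sanizep], [nomof]

/lozpuni/:
  A Spirantization: no change — [lozpuni]
  B Nasal Place Assimilation: no change — [lozpuni]
  C Final Devoicing: no change — [lozpuni]
  D Degemination: no change — [lozpuni]
  E Final Vowel Lowering: [lozpuni] → [lozpune]
/sanideb/:
  A Spirantization: [sanideb] → [sanizeb]
  B Nasal Place Assimilation: no change — [sanizeb]
  C Final Devoicing: [sanizeb] → [sanizep]
  D Degemination: no change — [sanizep]
  E Final Vowel Lowering: no change — [sanizep]
/nonmov/:
  A Spirantization: no change — [nonmov]
  B Nasal Place Assimilation: [nonmov] → [nommov]
  C Final Devoicing: [nommov] → [nommof]
  D Degemination: [nommof] → [nomof]
  E Final Vowel Lowering: no change — [nomof]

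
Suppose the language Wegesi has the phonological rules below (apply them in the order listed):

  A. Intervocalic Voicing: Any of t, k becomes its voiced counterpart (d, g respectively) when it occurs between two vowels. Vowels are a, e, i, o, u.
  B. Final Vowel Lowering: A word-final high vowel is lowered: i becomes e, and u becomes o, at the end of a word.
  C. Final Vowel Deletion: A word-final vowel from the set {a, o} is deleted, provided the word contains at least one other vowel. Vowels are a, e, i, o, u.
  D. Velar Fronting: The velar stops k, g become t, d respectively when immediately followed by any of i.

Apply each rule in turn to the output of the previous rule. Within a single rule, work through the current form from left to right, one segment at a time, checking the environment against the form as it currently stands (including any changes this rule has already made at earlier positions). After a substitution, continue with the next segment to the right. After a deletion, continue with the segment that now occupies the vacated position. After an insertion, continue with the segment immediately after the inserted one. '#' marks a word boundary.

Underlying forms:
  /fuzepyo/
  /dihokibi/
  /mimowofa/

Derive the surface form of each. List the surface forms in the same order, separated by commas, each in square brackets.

/fuzepyo/:
  A Intervocalic Voicing: no change — [fuzepyo]
  B Final Vowel Lowering: no change — [fuzepyo]
  C Final Vowel Deletion: [fuzepyo] → [fuzepy]
  D Velar Fronting: no change — [fuzepy]
/dihokibi/:
  A Intervocalic Voicing: [dihokibi] → [dihogibi]
  B Final Vowel Lowering: [dihogibi] → [dihogibe]
  C Final Vowel Deletion: no change — [dihogibe]
  D Velar Fronting: [dihogibe] → [dihodibe]
/mimowofa/:
  A Intervocalic Voicing: no change — [mimowofa]
  B Final Vowel Lowering: no change — [mimowofa]
  C Final Vowel Deletion: [mimowofa] → [mimowof]
  D Velar Fronting: no change — [mimowof]

[fuzepy], [dihodibe], [mimowof]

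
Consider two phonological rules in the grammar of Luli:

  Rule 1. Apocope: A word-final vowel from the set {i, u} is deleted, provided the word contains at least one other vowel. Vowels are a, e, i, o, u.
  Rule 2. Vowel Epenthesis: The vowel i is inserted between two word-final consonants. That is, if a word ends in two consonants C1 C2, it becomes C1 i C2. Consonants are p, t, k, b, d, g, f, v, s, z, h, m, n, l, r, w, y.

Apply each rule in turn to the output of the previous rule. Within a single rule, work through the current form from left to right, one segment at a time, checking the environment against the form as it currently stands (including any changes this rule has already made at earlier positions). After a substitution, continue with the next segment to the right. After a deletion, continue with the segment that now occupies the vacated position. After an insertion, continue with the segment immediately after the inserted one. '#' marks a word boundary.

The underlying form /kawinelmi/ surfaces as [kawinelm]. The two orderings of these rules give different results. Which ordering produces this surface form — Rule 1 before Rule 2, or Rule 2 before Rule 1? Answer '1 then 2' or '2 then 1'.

2 then 1

Order 1 then 2:
  1 Apocope: [kawinelmi] → [kawinelm]
  2 Vowel Epenthesis: [kawinelm] → [kawinelim]
  result: [kawinelim]
Order 2 then 1:
  2 Vowel Epenthesis: no change — [kawinelmi]
  1 Apocope: [kawinelmi] → [kawinelm]
  result: [kawinelm]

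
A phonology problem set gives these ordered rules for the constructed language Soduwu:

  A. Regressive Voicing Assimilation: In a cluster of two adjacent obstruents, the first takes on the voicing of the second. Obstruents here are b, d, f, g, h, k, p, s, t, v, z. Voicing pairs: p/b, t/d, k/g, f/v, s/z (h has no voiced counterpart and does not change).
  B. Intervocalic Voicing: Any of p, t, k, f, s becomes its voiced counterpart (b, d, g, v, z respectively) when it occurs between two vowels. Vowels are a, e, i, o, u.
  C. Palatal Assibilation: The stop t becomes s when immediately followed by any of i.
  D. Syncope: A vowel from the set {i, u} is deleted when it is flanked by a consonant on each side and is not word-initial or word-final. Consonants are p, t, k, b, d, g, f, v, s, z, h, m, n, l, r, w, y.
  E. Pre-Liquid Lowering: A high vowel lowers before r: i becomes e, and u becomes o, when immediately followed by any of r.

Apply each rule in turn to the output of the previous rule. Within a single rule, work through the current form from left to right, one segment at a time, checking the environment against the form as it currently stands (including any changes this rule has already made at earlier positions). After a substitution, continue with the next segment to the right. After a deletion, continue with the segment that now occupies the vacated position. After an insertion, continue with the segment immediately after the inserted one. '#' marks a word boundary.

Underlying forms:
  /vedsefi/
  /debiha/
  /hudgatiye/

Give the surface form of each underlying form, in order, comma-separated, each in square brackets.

/vedsefi/:
  A Regressive Voicing Assimilation: [vedsefi] → [vetsefi]
  B Intervocalic Voicing: [vetsefi] → [vetsevi]
  C Palatal Assibilation: no change — [vetsevi]
  D Syncope: no change — [vetsevi]
  E Pre-Liquid Lowering: no change — [vetsevi]
/debiha/:
  A Regressive Voicing Assimilation: no change — [debiha]
  B Intervocalic Voicing: no change — [debiha]
  C Palatal Assibilation: no change — [debiha]
  D Syncope: [debiha] → [debha]
  E Pre-Liquid Lowering: no change — [debha]
/hudgatiye/:
  A Regressive Voicing Assimilation: no change — [hudgatiye]
  B Intervocalic Voicing: [hudgatiye] → [hudgadiye]
  C Palatal Assibilation: no change — [hudgadiye]
  D Syncope: [hudgadiye] → [hdgadye]
  E Pre-Liquid Lowering: no change — [hdgadye]

[vetsevi], [debha], [hdgadye]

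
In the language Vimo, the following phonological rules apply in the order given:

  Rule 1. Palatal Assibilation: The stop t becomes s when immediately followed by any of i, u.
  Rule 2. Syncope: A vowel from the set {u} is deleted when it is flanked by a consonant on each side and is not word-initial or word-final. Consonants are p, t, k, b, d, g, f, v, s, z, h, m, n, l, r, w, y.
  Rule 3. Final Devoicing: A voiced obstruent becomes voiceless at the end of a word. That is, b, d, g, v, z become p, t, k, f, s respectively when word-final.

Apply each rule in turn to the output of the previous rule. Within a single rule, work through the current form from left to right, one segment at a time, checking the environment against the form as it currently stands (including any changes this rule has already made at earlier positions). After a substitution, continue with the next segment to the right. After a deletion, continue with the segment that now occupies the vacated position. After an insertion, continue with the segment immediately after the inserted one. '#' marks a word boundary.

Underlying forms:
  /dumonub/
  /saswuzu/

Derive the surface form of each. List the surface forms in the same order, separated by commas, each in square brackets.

/dumonub/:
  Rule 1 Palatal Assibilation: no change — [dumonub]
  Rule 2 Syncope: [dumonub] → [dmonb]
  Rule 3 Final Devoicing: [dmonb] → [dmonp]
/saswuzu/:
  Rule 1 Palatal Assibilation: no change — [saswuzu]
  Rule 2 Syncope: [saswuzu] → [saswzu]
  Rule 3 Final Devoicing: no change — [saswzu]

[dmonp], [saswzu]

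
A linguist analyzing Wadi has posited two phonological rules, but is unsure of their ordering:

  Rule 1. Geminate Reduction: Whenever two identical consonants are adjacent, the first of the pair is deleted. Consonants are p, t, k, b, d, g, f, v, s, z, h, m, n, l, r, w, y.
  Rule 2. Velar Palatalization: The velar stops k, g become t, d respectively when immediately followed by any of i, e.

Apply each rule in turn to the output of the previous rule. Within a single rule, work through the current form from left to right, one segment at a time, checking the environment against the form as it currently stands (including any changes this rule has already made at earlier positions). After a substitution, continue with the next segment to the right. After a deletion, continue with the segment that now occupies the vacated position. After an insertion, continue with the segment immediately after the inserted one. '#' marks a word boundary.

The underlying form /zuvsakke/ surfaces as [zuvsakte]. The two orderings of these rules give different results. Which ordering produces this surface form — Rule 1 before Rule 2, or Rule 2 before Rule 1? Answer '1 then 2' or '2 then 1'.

Order 1 then 2:
  1 Geminate Reduction: [zuvsakke] → [zuvsake]
  2 Velar Palatalization: [zuvsake] → [zuvsate]
  result: [zuvsate]
Order 2 then 1:
  2 Velar Palatalization: [zuvsakke] → [zuvsakte]
  1 Geminate Reduction: no change — [zuvsakte]
  result: [zuvsakte]

2 then 1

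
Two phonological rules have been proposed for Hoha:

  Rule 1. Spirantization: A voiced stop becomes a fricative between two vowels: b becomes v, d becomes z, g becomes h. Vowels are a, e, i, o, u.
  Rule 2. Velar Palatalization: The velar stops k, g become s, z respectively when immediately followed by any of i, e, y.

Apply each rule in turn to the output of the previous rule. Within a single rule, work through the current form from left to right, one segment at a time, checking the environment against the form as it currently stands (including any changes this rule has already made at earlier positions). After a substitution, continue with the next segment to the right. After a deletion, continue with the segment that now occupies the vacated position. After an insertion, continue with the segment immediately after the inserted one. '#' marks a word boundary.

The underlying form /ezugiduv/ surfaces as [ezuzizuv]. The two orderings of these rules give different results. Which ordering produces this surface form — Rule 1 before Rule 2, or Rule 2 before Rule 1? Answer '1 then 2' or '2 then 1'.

2 then 1

Order 1 then 2:
  1 Spirantization: [ezugiduv] → [ezuhizuv]
  2 Velar Palatalization: no change — [ezuhizuv]
  result: [ezuhizuv]
Order 2 then 1:
  2 Velar Palatalization: [ezugiduv] → [ezuziduv]
  1 Spirantization: [ezuziduv] → [ezuzizuv]
  result: [ezuzizuv]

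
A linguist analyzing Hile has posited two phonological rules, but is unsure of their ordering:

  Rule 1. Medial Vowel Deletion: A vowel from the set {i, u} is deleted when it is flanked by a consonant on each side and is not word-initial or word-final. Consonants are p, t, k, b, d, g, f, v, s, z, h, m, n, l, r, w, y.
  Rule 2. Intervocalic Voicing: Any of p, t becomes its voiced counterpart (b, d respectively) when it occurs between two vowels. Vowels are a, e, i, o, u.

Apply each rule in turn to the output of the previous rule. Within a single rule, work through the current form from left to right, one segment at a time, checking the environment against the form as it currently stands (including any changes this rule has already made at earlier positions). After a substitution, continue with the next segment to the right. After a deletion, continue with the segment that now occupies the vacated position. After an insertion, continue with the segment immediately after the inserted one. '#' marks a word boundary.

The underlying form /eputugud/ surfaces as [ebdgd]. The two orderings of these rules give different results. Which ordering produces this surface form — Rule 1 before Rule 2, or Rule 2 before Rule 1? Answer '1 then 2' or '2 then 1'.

2 then 1

Order 1 then 2:
  1 Medial Vowel Deletion: [eputugud] → [eptgd]
  2 Intervocalic Voicing: no change — [eptgd]
  result: [eptgd]
Order 2 then 1:
  2 Intervocalic Voicing: [eputugud] → [ebudugud]
  1 Medial Vowel Deletion: [ebudugud] → [ebdgd]
  result: [ebdgd]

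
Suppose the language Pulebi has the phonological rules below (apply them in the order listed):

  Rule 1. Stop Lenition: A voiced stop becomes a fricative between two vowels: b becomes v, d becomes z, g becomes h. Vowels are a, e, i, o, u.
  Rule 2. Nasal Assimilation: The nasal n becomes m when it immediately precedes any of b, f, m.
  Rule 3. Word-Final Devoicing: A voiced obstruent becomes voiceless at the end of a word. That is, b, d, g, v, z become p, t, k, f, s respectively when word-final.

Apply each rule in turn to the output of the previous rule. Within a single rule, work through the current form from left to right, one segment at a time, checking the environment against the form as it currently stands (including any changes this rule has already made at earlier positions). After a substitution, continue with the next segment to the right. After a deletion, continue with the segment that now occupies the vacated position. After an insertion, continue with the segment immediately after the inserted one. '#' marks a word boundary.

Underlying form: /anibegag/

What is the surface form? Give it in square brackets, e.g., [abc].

[anivehak]

Rule 1 Stop Lenition: [anibegag] → [anivehag]
Rule 2 Nasal Assimilation: no change — [anivehag]
Rule 3 Word-Final Devoicing: [anivehag] → [anivehak]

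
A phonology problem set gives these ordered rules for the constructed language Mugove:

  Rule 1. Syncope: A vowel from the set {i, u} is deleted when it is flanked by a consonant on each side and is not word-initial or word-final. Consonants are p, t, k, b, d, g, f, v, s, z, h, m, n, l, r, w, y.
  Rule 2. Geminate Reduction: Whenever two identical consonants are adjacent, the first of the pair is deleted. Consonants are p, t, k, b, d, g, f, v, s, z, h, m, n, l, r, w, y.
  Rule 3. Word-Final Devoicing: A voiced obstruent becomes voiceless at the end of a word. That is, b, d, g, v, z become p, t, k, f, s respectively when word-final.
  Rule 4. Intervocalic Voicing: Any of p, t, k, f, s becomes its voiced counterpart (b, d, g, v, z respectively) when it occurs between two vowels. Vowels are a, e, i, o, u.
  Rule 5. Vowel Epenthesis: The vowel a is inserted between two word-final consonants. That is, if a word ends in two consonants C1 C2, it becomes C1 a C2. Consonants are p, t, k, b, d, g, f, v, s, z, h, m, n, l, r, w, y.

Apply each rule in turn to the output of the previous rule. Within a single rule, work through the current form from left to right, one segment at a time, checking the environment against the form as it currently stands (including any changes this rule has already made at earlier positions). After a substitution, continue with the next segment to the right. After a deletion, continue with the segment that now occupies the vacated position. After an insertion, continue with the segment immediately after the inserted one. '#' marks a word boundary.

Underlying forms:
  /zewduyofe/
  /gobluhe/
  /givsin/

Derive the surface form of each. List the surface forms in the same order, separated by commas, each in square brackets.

/zewduyofe/:
  Rule 1 Syncope: [zewduyofe] → [zewdyofe]
  Rule 2 Geminate Reduction: no change — [zewdyofe]
  Rule 3 Word-Final Devoicing: no change — [zewdyofe]
  Rule 4 Intervocalic Voicing: [zewdyofe] → [zewdyove]
  Rule 5 Vowel Epenthesis: no change — [zewdyove]
/gobluhe/:
  Rule 1 Syncope: [gobluhe] → [goblhe]
  Rule 2 Geminate Reduction: no change — [goblhe]
  Rule 3 Word-Final Devoicing: no change — [goblhe]
  Rule 4 Intervocalic Voicing: no change — [goblhe]
  Rule 5 Vowel Epenthesis: no change — [goblhe]
/givsin/:
  Rule 1 Syncope: [givsin] → [gvsn]
  Rule 2 Geminate Reduction: no change — [gvsn]
  Rule 3 Word-Final Devoicing: no change — [gvsn]
  Rule 4 Intervocalic Voicing: no change — [gvsn]
  Rule 5 Vowel Epenthesis: [gvsn] → [gvsan]

[zewdyove], [goblhe], [gvsan]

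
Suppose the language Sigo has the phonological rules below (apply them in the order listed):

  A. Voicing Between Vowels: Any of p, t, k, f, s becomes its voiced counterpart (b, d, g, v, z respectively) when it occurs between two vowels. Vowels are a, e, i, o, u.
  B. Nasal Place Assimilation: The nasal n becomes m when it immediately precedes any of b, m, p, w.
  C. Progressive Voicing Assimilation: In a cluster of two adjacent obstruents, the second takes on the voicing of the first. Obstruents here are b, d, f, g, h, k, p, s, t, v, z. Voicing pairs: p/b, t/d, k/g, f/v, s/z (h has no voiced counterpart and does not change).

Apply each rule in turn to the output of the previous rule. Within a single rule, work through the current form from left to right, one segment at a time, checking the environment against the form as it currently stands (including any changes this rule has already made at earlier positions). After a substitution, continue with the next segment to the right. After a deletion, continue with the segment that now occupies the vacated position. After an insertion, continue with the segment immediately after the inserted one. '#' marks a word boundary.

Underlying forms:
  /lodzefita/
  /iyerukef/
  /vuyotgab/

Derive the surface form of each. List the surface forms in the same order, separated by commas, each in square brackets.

/lodzefita/:
  A Voicing Between Vowels: [lodzefita] → [lodzevida]
  B Nasal Place Assimilation: no change — [lodzevida]
  C Progressive Voicing Assimilation: no change — [lodzevida]
/iyerukef/:
  A Voicing Between Vowels: [iyerukef] → [iyerugef]
  B Nasal Place Assimilation: no change — [iyerugef]
  C Progressive Voicing Assimilation: no change — [iyerugef]
/vuyotgab/:
  A Voicing Between Vowels: no change — [vuyotgab]
  B Nasal Place Assimilation: no change — [vuyotgab]
  C Progressive Voicing Assimilation: [vuyotgab] → [vuyotkab]

[lodzevida], [iyerugef], [vuyotkab]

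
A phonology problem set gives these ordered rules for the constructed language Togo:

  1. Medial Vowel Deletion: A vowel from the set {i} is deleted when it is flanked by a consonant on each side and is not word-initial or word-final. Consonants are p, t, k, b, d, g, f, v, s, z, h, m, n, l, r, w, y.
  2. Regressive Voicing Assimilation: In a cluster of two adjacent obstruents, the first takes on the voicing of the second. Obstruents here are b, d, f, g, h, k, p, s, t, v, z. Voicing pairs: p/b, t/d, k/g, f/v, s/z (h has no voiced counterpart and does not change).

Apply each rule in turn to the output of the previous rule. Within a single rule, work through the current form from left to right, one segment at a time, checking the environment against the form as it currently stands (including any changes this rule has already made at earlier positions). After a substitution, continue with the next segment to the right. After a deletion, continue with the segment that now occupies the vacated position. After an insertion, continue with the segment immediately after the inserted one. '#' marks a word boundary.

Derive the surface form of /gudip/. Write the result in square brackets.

[gutp]

1 Medial Vowel Deletion: [gudip] → [gudp]
2 Regressive Voicing Assimilation: [gudp] → [gutp]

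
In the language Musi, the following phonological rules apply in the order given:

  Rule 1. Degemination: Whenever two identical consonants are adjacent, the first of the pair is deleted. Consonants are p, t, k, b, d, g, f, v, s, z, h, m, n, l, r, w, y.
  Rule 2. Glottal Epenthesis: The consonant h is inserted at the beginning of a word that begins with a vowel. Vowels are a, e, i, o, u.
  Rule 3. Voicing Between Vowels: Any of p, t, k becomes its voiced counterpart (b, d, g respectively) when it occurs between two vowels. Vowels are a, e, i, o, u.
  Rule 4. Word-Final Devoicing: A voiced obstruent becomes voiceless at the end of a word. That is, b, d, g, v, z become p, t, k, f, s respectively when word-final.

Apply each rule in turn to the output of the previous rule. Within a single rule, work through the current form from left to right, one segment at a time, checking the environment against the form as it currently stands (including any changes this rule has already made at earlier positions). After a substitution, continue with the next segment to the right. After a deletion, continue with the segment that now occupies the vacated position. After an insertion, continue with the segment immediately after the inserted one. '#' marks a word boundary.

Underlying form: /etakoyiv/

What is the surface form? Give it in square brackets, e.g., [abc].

Rule 1 Degemination: no change — [etakoyiv]
Rule 2 Glottal Epenthesis: [etakoyiv] → [hetakoyiv]
Rule 3 Voicing Between Vowels: [hetakoyiv] → [hedagoyiv]
Rule 4 Word-Final Devoicing: [hedagoyiv] → [hedagoyif]

[hedagoyif]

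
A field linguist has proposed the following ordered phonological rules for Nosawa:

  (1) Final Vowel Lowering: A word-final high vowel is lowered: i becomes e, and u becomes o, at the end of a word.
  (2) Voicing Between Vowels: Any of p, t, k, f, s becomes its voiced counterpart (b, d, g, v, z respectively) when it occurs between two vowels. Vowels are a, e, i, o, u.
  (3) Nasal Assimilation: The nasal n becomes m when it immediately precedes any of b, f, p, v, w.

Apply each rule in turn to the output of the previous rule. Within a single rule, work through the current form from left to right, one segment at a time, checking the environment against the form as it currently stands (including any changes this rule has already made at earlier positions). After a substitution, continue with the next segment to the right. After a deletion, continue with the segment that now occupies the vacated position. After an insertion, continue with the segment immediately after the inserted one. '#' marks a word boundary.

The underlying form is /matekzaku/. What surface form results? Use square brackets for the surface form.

[madekzago]

(1) Final Vowel Lowering: [matekzaku] → [matekzako]
(2) Voicing Between Vowels: [matekzako] → [madekzago]
(3) Nasal Assimilation: no change — [madekzago]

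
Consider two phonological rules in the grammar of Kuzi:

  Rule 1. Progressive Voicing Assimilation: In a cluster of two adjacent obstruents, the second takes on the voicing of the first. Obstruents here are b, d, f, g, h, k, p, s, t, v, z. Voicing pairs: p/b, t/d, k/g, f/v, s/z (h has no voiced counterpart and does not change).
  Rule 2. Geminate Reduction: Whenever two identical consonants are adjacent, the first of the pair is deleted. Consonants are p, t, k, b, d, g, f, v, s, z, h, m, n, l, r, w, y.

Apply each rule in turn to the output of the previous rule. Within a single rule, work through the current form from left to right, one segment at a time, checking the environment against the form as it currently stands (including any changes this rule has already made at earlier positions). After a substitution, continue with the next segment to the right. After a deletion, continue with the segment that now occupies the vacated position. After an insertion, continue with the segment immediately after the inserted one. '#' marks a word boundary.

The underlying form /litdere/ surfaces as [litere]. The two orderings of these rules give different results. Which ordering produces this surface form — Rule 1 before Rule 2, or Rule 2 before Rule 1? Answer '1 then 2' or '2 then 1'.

Order 1 then 2:
  1 Progressive Voicing Assimilation: [litdere] → [littere]
  2 Geminate Reduction: [littere] → [litere]
  result: [litere]
Order 2 then 1:
  2 Geminate Reduction: no change — [litdere]
  1 Progressive Voicing Assimilation: [litdere] → [littere]
  result: [littere]

1 then 2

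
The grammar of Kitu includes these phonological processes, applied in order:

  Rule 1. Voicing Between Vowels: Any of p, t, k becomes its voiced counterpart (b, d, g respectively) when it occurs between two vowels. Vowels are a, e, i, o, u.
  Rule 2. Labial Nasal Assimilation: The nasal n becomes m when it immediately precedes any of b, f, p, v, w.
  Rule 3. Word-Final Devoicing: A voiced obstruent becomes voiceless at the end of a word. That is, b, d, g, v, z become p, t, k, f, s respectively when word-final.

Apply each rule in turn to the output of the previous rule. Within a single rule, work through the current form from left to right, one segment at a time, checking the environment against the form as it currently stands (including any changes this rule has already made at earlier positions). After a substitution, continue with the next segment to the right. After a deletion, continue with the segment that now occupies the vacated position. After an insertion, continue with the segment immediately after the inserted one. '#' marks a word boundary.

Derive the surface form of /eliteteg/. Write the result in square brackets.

Rule 1 Voicing Between Vowels: [eliteteg] → [elidedeg]
Rule 2 Labial Nasal Assimilation: no change — [elidedeg]
Rule 3 Word-Final Devoicing: [elidedeg] → [elidedek]

[elidedek]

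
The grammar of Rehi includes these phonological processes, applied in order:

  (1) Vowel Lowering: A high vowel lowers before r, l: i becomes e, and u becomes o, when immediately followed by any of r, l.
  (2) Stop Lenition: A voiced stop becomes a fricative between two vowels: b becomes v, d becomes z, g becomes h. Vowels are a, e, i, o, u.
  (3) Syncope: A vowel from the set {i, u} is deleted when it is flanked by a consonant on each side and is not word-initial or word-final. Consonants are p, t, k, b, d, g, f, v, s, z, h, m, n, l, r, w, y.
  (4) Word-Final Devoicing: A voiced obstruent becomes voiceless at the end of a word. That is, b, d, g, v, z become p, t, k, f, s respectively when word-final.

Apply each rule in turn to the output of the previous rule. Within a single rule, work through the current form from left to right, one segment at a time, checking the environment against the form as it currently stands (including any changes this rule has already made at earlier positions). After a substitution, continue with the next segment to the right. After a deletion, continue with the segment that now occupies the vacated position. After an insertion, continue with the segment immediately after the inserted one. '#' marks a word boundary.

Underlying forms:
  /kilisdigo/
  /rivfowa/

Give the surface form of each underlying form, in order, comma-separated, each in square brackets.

[kelsdho], [rvfowa]

/kilisdigo/:
  (1) Vowel Lowering: [kilisdigo] → [kelisdigo]
  (2) Stop Lenition: [kelisdigo] → [kelisdiho]
  (3) Syncope: [kelisdiho] → [kelsdho]
  (4) Word-Final Devoicing: no change — [kelsdho]
/rivfowa/:
  (1) Vowel Lowering: no change — [rivfowa]
  (2) Stop Lenition: no change — [rivfowa]
  (3) Syncope: [rivfowa] → [rvfowa]
  (4) Word-Final Devoicing: no change — [rvfowa]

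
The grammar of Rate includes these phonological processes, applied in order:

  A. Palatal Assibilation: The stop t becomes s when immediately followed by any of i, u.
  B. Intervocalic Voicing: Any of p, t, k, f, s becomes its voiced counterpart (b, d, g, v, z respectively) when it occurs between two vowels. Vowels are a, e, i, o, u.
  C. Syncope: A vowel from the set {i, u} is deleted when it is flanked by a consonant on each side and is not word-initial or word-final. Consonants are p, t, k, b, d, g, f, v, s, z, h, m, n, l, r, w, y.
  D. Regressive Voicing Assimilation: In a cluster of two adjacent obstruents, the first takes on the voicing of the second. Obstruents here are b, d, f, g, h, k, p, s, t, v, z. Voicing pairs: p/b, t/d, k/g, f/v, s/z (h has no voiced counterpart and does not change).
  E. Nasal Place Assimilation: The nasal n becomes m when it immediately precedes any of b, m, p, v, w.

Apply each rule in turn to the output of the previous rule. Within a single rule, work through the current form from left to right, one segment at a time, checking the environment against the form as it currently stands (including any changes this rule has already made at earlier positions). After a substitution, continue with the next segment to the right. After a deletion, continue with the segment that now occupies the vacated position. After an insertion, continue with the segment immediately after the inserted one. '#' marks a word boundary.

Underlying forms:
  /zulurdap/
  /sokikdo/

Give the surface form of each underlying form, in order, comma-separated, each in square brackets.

[zlrdap], [sokgdo]

/zulurdap/:
  A Palatal Assibilation: no change — [zulurdap]
  B Intervocalic Voicing: no change — [zulurdap]
  C Syncope: [zulurdap] → [zlrdap]
  D Regressive Voicing Assimilation: no change — [zlrdap]
  E Nasal Place Assimilation: no change — [zlrdap]
/sokikdo/:
  A Palatal Assibilation: no change — [sokikdo]
  B Intervocalic Voicing: [sokikdo] → [sogikdo]
  C Syncope: [sogikdo] → [sogkdo]
  D Regressive Voicing Assimilation: [sogkdo] → [sokgdo]
  E Nasal Place Assimilation: no change — [sokgdo]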